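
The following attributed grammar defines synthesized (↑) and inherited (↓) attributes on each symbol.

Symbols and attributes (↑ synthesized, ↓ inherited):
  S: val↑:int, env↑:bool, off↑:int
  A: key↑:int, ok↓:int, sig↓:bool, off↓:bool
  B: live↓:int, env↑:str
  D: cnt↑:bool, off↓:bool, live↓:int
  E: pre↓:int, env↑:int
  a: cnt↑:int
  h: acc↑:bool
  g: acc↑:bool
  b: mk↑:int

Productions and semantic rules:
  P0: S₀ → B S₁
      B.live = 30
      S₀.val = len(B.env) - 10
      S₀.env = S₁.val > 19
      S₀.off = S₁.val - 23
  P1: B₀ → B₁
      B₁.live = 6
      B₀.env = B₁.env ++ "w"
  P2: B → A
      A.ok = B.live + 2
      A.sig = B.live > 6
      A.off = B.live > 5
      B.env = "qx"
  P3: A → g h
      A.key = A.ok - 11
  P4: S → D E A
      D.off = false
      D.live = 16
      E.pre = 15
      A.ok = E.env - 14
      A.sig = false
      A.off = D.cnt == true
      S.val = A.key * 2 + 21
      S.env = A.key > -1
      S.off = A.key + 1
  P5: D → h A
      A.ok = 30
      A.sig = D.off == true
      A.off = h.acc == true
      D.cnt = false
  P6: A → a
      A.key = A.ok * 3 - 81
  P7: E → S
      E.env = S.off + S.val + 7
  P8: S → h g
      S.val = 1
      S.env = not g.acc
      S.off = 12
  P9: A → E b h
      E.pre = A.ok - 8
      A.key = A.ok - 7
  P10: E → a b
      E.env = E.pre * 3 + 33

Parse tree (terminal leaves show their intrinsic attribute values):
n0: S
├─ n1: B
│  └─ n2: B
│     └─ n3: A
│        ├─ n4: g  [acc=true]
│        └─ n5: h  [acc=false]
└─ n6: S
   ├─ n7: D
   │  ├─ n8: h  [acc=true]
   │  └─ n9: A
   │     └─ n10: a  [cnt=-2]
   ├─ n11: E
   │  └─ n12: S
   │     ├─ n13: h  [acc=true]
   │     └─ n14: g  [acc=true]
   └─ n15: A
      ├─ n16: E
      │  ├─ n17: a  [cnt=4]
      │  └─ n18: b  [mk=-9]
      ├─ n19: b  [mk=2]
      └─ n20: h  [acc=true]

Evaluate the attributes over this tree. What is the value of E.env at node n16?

27

1. n1.live = 30  [30]
2. n2.live = 6  [6]
3. n3.ok = 8  [B.live + 2]
4. n3.sig = false  [B.live > 6]
5. n3.off = true  [B.live > 5]
6. n4.acc = true  [terminal]
7. n5.acc = false  [terminal]
8. n3.key = -3  [A.ok - 11]
9. n2.env = "qx"  ["qx"]
10. n1.env = "qxw"  [B₁.env ++ "w"]
11. n7.off = false  [false]
12. n7.live = 16  [16]
13. n8.acc = true  [terminal]
14. n9.ok = 30  [30]
15. n9.sig = false  [D.off == true]
16. n9.off = true  [h.acc == true]
17. n10.cnt = -2  [terminal]
18. n9.key = 9  [A.ok * 3 - 81]
19. n7.cnt = false  [false]
20. n11.pre = 15  [15]
21. n13.acc = true  [terminal]
22. n14.acc = true  [terminal]
23. n12.val = 1  [1]
24. n12.env = false  [not g.acc]
25. n12.off = 12  [12]
26. n11.env = 20  [S.off + S.val + 7]
27. n15.ok = 6  [E.env - 14]
28. n15.sig = false  [false]
29. n15.off = false  [D.cnt == true]
30. n16.pre = -2  [A.ok - 8]
31. n17.cnt = 4  [terminal]
32. n18.mk = -9  [terminal]
33. n16.env = 27  [E.pre * 3 + 33]
34. n19.mk = 2  [terminal]
35. n20.acc = true  [terminal]
36. n15.key = -1  [A.ok - 7]
37. n6.val = 19  [A.key * 2 + 21]
38. n6.env = false  [A.key > -1]
39. n6.off = 0  [A.key + 1]
40. n0.val = -7  [len(B.env) - 10]
41. n0.env = false  [S₁.val > 19]
42. n0.off = -4  [S₁.val - 23]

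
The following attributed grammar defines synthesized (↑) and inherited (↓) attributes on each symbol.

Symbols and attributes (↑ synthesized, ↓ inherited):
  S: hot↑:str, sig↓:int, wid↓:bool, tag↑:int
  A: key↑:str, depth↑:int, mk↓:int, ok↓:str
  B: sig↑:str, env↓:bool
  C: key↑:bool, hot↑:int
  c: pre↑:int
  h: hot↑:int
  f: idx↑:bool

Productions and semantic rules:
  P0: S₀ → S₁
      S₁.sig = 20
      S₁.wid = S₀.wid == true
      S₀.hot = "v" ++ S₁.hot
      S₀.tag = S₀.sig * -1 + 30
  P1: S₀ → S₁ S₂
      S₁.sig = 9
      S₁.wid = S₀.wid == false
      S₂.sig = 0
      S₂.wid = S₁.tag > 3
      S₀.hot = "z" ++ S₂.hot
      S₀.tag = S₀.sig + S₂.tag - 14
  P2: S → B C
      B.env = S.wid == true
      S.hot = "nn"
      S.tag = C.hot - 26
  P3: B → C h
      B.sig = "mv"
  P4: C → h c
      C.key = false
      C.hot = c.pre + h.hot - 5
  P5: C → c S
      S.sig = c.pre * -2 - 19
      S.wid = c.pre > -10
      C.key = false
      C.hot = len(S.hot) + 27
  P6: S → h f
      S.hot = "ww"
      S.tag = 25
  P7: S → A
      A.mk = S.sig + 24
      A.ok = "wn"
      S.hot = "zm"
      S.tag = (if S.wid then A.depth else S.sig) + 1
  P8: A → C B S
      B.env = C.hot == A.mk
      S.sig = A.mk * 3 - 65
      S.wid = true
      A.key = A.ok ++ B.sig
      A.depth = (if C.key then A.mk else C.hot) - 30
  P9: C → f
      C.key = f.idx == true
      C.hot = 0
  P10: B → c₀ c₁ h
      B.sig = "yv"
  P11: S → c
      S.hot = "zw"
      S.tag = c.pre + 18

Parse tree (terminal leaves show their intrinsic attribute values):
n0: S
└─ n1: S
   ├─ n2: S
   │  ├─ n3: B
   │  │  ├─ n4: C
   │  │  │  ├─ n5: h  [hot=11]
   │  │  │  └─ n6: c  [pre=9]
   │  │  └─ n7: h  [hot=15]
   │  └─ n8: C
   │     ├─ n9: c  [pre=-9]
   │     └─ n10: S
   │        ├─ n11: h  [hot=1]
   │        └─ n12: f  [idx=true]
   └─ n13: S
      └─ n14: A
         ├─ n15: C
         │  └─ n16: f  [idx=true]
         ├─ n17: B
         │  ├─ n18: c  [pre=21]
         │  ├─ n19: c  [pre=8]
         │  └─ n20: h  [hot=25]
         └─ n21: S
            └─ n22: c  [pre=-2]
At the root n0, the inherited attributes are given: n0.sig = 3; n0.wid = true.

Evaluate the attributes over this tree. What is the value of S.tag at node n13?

1. n0.sig = 3  [given at root]
2. n0.wid = true  [given at root]
3. n1.sig = 20  [20]
4. n1.wid = true  [S₀.wid == true]
5. n2.sig = 9  [9]
6. n2.wid = false  [S₀.wid == false]
7. n3.env = false  [S.wid == true]
8. n5.hot = 11  [terminal]
9. n6.pre = 9  [terminal]
10. n4.key = false  [false]
11. n4.hot = 15  [c.pre + h.hot - 5]
12. n7.hot = 15  [terminal]
13. n3.sig = "mv"  ["mv"]
14. n9.pre = -9  [terminal]
15. n10.sig = -1  [c.pre * -2 - 19]
16. n10.wid = true  [c.pre > -10]
17. n11.hot = 1  [terminal]
18. n12.idx = true  [terminal]
19. n10.hot = "ww"  ["ww"]
20. n10.tag = 25  [25]
21. n8.key = false  [false]
22. n8.hot = 29  [len(S.hot) + 27]
23. n2.hot = "nn"  ["nn"]
24. n2.tag = 3  [C.hot - 26]
25. n13.sig = 0  [0]
26. n13.wid = false  [S₁.tag > 3]
27. n14.mk = 24  [S.sig + 24]
28. n14.ok = "wn"  ["wn"]
29. n16.idx = true  [terminal]
30. n15.key = true  [f.idx == true]
31. n15.hot = 0  [0]
32. n17.env = false  [C.hot == A.mk]
33. n18.pre = 21  [terminal]
34. n19.pre = 8  [terminal]
35. n20.hot = 25  [terminal]
36. n17.sig = "yv"  ["yv"]
37. n21.sig = 7  [A.mk * 3 - 65]
38. n21.wid = true  [true]
39. n22.pre = -2  [terminal]
40. n21.hot = "zw"  ["zw"]
41. n21.tag = 16  [c.pre + 18]
42. n14.key = "wnyv"  [A.ok ++ B.sig]
43. n14.depth = -6  [(if C.key then A.mk else C.hot) - 30]
44. n13.hot = "zm"  ["zm"]
45. n13.tag = 1  [(if S.wid then A.depth else S.sig) + 1]
46. n1.hot = "zzm"  ["z" ++ S₂.hot]
47. n1.tag = 7  [S₀.sig + S₂.tag - 14]
48. n0.hot = "vzzm"  ["v" ++ S₁.hot]
49. n0.tag = 27  [S₀.sig * -1 + 30]

1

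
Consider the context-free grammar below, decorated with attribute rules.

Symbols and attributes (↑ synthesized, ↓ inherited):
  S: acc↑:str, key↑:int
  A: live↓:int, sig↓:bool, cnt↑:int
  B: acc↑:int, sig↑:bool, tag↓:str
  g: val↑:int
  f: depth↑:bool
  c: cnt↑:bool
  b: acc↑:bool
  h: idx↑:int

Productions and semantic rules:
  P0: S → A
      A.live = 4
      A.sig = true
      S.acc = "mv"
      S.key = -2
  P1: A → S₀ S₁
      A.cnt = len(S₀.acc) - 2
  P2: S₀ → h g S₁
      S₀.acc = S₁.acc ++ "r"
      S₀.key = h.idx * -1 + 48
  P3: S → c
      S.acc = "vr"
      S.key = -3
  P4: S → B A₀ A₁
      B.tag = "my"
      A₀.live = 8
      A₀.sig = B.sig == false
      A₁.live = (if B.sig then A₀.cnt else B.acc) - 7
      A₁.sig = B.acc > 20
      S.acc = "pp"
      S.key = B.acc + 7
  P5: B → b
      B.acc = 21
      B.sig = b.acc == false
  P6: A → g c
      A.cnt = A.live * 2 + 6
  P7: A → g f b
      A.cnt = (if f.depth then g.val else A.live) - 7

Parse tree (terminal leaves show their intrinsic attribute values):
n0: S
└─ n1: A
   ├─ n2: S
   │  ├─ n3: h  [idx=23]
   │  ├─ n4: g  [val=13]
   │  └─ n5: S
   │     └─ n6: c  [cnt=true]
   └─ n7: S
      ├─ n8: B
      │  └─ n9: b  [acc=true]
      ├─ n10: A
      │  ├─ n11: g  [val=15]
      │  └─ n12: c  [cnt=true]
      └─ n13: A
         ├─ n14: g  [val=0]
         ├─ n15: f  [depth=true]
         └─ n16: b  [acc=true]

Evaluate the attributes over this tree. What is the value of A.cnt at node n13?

-7

1. n1.live = 4  [4]
2. n1.sig = true  [true]
3. n3.idx = 23  [terminal]
4. n4.val = 13  [terminal]
5. n6.cnt = true  [terminal]
6. n5.acc = "vr"  ["vr"]
7. n5.key = -3  [-3]
8. n2.acc = "vrr"  [S₁.acc ++ "r"]
9. n2.key = 25  [h.idx * -1 + 48]
10. n8.tag = "my"  ["my"]
11. n9.acc = true  [terminal]
12. n8.acc = 21  [21]
13. n8.sig = false  [b.acc == false]
14. n10.live = 8  [8]
15. n10.sig = true  [B.sig == false]
16. n11.val = 15  [terminal]
17. n12.cnt = true  [terminal]
18. n10.cnt = 22  [A.live * 2 + 6]
19. n13.live = 14  [(if B.sig then A₀.cnt else B.acc) - 7]
20. n13.sig = true  [B.acc > 20]
21. n14.val = 0  [terminal]
22. n15.depth = true  [terminal]
23. n16.acc = true  [terminal]
24. n13.cnt = -7  [(if f.depth then g.val else A.live) - 7]
25. n7.acc = "pp"  ["pp"]
26. n7.key = 28  [B.acc + 7]
27. n1.cnt = 1  [len(S₀.acc) - 2]
28. n0.acc = "mv"  ["mv"]
29. n0.key = -2  [-2]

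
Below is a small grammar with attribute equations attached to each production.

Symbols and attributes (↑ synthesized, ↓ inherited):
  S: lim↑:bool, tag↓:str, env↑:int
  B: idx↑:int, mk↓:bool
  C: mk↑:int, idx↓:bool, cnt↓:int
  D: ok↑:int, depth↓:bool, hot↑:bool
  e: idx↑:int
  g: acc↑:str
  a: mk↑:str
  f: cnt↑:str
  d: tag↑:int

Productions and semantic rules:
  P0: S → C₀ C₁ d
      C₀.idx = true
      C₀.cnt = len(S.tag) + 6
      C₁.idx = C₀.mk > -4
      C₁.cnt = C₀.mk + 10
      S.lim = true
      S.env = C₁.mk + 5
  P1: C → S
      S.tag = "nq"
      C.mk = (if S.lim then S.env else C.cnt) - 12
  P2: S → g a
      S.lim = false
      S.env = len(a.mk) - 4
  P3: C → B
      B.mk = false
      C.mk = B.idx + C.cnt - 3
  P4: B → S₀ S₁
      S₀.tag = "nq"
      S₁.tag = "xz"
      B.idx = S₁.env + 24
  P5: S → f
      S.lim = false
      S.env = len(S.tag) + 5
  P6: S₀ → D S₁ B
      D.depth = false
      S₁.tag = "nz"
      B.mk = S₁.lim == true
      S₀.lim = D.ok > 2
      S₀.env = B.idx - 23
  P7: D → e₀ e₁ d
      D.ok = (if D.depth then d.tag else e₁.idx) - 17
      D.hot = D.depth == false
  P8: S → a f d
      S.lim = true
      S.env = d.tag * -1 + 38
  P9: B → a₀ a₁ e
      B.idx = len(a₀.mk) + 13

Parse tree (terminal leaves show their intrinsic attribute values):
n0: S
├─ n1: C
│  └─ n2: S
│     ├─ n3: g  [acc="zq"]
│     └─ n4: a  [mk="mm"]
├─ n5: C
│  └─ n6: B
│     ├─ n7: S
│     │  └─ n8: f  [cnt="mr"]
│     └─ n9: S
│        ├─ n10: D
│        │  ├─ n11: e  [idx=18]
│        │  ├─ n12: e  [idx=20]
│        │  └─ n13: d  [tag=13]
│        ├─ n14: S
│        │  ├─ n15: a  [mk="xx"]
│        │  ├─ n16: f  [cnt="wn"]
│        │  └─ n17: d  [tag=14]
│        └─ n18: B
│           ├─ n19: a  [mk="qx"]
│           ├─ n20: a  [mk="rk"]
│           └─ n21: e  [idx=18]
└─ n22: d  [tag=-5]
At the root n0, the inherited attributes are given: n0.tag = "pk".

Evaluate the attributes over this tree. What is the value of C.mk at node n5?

19

1. n0.tag = "pk"  [given at root]
2. n1.idx = true  [true]
3. n1.cnt = 8  [len(S.tag) + 6]
4. n2.tag = "nq"  ["nq"]
5. n3.acc = "zq"  [terminal]
6. n4.mk = "mm"  [terminal]
7. n2.lim = false  [false]
8. n2.env = -2  [len(a.mk) - 4]
9. n1.mk = -4  [(if S.lim then S.env else C.cnt) - 12]
10. n5.idx = false  [C₀.mk > -4]
11. n5.cnt = 6  [C₀.mk + 10]
12. n6.mk = false  [false]
13. n7.tag = "nq"  ["nq"]
14. n8.cnt = "mr"  [terminal]
15. n7.lim = false  [false]
16. n7.env = 7  [len(S.tag) + 5]
17. n9.tag = "xz"  ["xz"]
18. n10.depth = false  [false]
19. n11.idx = 18  [terminal]
20. n12.idx = 20  [terminal]
21. n13.tag = 13  [terminal]
22. n10.ok = 3  [(if D.depth then d.tag else e₁.idx) - 17]
23. n10.hot = true  [D.depth == false]
24. n14.tag = "nz"  ["nz"]
25. n15.mk = "xx"  [terminal]
26. n16.cnt = "wn"  [terminal]
27. n17.tag = 14  [terminal]
28. n14.lim = true  [true]
29. n14.env = 24  [d.tag * -1 + 38]
30. n18.mk = true  [S₁.lim == true]
31. n19.mk = "qx"  [terminal]
32. n20.mk = "rk"  [terminal]
33. n21.idx = 18  [terminal]
34. n18.idx = 15  [len(a₀.mk) + 13]
35. n9.lim = true  [D.ok > 2]
36. n9.env = -8  [B.idx - 23]
37. n6.idx = 16  [S₁.env + 24]
38. n5.mk = 19  [B.idx + C.cnt - 3]
39. n22.tag = -5  [terminal]
40. n0.lim = true  [true]
41. n0.env = 24  [C₁.mk + 5]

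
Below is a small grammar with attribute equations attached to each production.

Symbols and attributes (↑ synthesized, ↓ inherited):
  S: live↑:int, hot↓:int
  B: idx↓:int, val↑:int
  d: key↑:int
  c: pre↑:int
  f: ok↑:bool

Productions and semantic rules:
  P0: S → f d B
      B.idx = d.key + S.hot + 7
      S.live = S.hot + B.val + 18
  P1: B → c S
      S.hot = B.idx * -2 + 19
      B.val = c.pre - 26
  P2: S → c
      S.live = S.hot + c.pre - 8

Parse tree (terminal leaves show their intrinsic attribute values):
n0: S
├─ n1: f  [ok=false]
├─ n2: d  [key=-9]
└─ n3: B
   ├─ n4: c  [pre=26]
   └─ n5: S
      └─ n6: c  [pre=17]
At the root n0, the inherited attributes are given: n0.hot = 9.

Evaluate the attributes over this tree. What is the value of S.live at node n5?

14

1. n0.hot = 9  [given at root]
2. n1.ok = false  [terminal]
3. n2.key = -9  [terminal]
4. n3.idx = 7  [d.key + S.hot + 7]
5. n4.pre = 26  [terminal]
6. n5.hot = 5  [B.idx * -2 + 19]
7. n6.pre = 17  [terminal]
8. n5.live = 14  [S.hot + c.pre - 8]
9. n3.val = 0  [c.pre - 26]
10. n0.live = 27  [S.hot + B.val + 18]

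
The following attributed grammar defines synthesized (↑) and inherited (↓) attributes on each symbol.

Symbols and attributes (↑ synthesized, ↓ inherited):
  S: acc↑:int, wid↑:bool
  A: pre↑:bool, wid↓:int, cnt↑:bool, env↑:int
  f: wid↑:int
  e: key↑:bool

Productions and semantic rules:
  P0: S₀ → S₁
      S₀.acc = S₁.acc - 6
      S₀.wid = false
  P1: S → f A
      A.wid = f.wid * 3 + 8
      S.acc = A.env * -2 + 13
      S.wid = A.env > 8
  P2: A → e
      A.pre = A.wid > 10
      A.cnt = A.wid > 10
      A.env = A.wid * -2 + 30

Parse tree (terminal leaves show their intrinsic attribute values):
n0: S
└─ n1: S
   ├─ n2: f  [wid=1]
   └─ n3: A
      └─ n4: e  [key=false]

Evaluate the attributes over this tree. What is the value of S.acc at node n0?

-9

1. n2.wid = 1  [terminal]
2. n3.wid = 11  [f.wid * 3 + 8]
3. n4.key = false  [terminal]
4. n3.pre = true  [A.wid > 10]
5. n3.cnt = true  [A.wid > 10]
6. n3.env = 8  [A.wid * -2 + 30]
7. n1.acc = -3  [A.env * -2 + 13]
8. n1.wid = false  [A.env > 8]
9. n0.acc = -9  [S₁.acc - 6]
10. n0.wid = false  [false]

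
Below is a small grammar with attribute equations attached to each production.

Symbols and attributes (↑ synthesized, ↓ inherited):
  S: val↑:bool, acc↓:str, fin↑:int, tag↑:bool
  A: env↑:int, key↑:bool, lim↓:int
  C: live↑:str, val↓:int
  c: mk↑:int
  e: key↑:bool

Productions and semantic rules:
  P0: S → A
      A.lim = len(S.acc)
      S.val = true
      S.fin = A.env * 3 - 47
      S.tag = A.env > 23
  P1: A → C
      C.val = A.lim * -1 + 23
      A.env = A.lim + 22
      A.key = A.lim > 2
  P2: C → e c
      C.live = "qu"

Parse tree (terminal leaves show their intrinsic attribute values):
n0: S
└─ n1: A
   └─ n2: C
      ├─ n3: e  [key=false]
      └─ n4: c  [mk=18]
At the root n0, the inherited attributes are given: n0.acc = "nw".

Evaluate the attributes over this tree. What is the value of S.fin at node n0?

25

1. n0.acc = "nw"  [given at root]
2. n1.lim = 2  [len(S.acc)]
3. n2.val = 21  [A.lim * -1 + 23]
4. n3.key = false  [terminal]
5. n4.mk = 18  [terminal]
6. n2.live = "qu"  ["qu"]
7. n1.env = 24  [A.lim + 22]
8. n1.key = false  [A.lim > 2]
9. n0.val = true  [true]
10. n0.fin = 25  [A.env * 3 - 47]
11. n0.tag = true  [A.env > 23]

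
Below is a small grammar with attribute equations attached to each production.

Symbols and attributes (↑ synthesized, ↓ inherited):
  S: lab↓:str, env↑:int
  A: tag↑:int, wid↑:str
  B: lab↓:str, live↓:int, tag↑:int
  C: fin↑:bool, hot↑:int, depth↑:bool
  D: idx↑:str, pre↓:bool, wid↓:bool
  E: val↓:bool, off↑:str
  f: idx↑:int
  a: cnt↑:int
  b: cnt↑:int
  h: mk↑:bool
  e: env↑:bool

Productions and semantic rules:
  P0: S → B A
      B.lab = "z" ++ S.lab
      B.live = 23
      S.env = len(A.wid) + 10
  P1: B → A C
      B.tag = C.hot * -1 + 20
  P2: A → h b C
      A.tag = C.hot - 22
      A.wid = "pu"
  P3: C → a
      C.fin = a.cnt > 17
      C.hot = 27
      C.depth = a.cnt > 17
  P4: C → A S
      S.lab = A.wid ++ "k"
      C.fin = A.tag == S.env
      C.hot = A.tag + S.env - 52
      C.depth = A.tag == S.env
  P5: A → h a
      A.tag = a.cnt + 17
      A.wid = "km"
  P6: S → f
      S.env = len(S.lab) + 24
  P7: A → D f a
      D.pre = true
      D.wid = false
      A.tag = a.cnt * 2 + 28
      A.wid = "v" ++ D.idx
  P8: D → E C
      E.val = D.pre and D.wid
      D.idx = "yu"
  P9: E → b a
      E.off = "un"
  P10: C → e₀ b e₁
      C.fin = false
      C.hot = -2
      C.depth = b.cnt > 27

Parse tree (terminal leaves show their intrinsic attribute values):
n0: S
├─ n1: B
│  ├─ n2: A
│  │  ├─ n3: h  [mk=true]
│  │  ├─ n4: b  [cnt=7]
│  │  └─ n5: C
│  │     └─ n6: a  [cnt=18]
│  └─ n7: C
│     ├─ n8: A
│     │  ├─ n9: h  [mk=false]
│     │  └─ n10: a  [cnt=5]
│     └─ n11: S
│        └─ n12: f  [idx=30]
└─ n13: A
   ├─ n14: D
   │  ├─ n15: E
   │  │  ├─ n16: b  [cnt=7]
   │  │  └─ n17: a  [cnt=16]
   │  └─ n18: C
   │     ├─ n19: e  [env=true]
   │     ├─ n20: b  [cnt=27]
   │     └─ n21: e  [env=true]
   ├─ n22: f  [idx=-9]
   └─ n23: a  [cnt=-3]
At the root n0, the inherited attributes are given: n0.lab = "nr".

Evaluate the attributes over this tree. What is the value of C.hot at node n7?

1. n0.lab = "nr"  [given at root]
2. n1.lab = "znr"  ["z" ++ S.lab]
3. n1.live = 23  [23]
4. n3.mk = true  [terminal]
5. n4.cnt = 7  [terminal]
6. n6.cnt = 18  [terminal]
7. n5.fin = true  [a.cnt > 17]
8. n5.hot = 27  [27]
9. n5.depth = true  [a.cnt > 17]
10. n2.tag = 5  [C.hot - 22]
11. n2.wid = "pu"  ["pu"]
12. n9.mk = false  [terminal]
13. n10.cnt = 5  [terminal]
14. n8.tag = 22  [a.cnt + 17]
15. n8.wid = "km"  ["km"]
16. n11.lab = "kmk"  [A.wid ++ "k"]
17. n12.idx = 30  [terminal]
18. n11.env = 27  [len(S.lab) + 24]
19. n7.fin = false  [A.tag == S.env]
20. n7.hot = -3  [A.tag + S.env - 52]
21. n7.depth = false  [A.tag == S.env]
22. n1.tag = 23  [C.hot * -1 + 20]
23. n14.pre = true  [true]
24. n14.wid = false  [false]
25. n15.val = false  [D.pre and D.wid]
26. n16.cnt = 7  [terminal]
27. n17.cnt = 16  [terminal]
28. n15.off = "un"  ["un"]
29. n19.env = true  [terminal]
30. n20.cnt = 27  [terminal]
31. n21.env = true  [terminal]
32. n18.fin = false  [false]
33. n18.hot = -2  [-2]
34. n18.depth = false  [b.cnt > 27]
35. n14.idx = "yu"  ["yu"]
36. n22.idx = -9  [terminal]
37. n23.cnt = -3  [terminal]
38. n13.tag = 22  [a.cnt * 2 + 28]
39. n13.wid = "vyu"  ["v" ++ D.idx]
40. n0.env = 13  [len(A.wid) + 10]

-3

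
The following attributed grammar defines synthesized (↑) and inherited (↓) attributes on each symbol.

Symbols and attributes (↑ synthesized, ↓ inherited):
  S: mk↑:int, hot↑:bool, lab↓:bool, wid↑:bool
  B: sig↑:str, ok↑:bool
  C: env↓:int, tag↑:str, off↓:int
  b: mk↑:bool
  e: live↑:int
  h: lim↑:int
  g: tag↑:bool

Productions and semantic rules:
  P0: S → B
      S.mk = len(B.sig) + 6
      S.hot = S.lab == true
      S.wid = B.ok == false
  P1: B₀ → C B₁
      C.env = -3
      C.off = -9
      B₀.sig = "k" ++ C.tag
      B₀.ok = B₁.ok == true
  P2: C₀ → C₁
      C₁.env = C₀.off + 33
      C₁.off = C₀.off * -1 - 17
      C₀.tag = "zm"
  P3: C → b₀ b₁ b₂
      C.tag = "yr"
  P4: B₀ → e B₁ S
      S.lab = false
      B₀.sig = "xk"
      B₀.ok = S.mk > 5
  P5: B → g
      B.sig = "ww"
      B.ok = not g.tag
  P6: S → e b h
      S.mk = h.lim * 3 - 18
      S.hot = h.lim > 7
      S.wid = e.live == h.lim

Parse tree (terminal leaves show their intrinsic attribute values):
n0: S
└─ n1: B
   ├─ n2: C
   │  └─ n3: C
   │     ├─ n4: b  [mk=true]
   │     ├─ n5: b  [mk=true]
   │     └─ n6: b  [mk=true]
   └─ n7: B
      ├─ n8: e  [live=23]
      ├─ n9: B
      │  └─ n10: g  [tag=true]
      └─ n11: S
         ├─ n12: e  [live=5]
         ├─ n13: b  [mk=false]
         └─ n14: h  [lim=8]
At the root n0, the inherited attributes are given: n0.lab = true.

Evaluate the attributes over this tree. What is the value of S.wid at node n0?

false

1. n0.lab = true  [given at root]
2. n2.env = -3  [-3]
3. n2.off = -9  [-9]
4. n3.env = 24  [C₀.off + 33]
5. n3.off = -8  [C₀.off * -1 - 17]
6. n4.mk = true  [terminal]
7. n5.mk = true  [terminal]
8. n6.mk = true  [terminal]
9. n3.tag = "yr"  ["yr"]
10. n2.tag = "zm"  ["zm"]
11. n8.live = 23  [terminal]
12. n10.tag = true  [terminal]
13. n9.sig = "ww"  ["ww"]
14. n9.ok = false  [not g.tag]
15. n11.lab = false  [false]
16. n12.live = 5  [terminal]
17. n13.mk = false  [terminal]
18. n14.lim = 8  [terminal]
19. n11.mk = 6  [h.lim * 3 - 18]
20. n11.hot = true  [h.lim > 7]
21. n11.wid = false  [e.live == h.lim]
22. n7.sig = "xk"  ["xk"]
23. n7.ok = true  [S.mk > 5]
24. n1.sig = "kzm"  ["k" ++ C.tag]
25. n1.ok = true  [B₁.ok == true]
26. n0.mk = 9  [len(B.sig) + 6]
27. n0.hot = true  [S.lab == true]
28. n0.wid = false  [B.ok == false]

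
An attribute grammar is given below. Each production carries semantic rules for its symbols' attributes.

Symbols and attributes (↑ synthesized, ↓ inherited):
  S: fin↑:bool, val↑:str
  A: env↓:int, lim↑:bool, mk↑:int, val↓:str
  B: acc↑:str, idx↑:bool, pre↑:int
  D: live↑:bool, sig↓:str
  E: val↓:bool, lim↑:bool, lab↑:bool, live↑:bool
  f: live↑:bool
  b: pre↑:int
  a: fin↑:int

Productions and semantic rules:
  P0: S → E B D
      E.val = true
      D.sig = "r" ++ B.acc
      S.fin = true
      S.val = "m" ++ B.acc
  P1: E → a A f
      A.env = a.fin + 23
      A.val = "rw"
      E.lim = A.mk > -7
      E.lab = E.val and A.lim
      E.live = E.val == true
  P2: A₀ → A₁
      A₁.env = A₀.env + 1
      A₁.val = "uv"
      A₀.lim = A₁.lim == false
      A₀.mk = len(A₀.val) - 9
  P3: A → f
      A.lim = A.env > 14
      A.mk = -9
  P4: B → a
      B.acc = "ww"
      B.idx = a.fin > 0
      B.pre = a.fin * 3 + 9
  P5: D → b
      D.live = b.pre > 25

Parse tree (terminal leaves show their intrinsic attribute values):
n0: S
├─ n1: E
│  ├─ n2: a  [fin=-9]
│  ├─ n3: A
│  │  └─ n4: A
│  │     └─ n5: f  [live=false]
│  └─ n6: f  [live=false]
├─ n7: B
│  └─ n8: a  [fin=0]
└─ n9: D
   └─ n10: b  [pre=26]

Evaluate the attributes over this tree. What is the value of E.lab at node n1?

1. n1.val = true  [true]
2. n2.fin = -9  [terminal]
3. n3.env = 14  [a.fin + 23]
4. n3.val = "rw"  ["rw"]
5. n4.env = 15  [A₀.env + 1]
6. n4.val = "uv"  ["uv"]
7. n5.live = false  [terminal]
8. n4.lim = true  [A.env > 14]
9. n4.mk = -9  [-9]
10. n3.lim = false  [A₁.lim == false]
11. n3.mk = -7  [len(A₀.val) - 9]
12. n6.live = false  [terminal]
13. n1.lim = false  [A.mk > -7]
14. n1.lab = false  [E.val and A.lim]
15. n1.live = true  [E.val == true]
16. n8.fin = 0  [terminal]
17. n7.acc = "ww"  ["ww"]
18. n7.idx = false  [a.fin > 0]
19. n7.pre = 9  [a.fin * 3 + 9]
20. n9.sig = "rww"  ["r" ++ B.acc]
21. n10.pre = 26  [terminal]
22. n9.live = true  [b.pre > 25]
23. n0.fin = true  [true]
24. n0.val = "mww"  ["m" ++ B.acc]

false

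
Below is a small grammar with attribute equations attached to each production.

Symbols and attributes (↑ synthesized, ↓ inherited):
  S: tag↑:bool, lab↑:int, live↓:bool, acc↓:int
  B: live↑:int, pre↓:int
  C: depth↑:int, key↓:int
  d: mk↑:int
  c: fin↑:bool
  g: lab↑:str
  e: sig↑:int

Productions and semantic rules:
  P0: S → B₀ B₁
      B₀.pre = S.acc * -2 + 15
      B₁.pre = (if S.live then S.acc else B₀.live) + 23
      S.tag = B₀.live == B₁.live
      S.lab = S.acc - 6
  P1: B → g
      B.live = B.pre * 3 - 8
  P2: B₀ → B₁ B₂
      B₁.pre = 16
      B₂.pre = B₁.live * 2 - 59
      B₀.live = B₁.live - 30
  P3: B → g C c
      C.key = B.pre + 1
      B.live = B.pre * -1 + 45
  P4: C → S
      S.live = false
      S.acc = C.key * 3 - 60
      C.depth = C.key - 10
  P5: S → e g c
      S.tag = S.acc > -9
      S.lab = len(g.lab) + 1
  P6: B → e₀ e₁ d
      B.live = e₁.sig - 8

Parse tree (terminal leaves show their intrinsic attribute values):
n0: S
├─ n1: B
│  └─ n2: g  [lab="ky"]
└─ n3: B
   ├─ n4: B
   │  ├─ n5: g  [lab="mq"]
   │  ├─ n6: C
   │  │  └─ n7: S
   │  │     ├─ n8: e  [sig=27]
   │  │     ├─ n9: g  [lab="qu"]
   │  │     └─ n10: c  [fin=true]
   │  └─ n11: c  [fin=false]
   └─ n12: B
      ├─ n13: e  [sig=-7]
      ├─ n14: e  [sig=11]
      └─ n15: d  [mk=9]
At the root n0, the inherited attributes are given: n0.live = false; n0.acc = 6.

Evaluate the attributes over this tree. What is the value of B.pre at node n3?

1. n0.live = false  [given at root]
2. n0.acc = 6  [given at root]
3. n1.pre = 3  [S.acc * -2 + 15]
4. n2.lab = "ky"  [terminal]
5. n1.live = 1  [B.pre * 3 - 8]
6. n3.pre = 24  [(if S.live then S.acc else B₀.live) + 23]
7. n4.pre = 16  [16]
8. n5.lab = "mq"  [terminal]
9. n6.key = 17  [B.pre + 1]
10. n7.live = false  [false]
11. n7.acc = -9  [C.key * 3 - 60]
12. n8.sig = 27  [terminal]
13. n9.lab = "qu"  [terminal]
14. n10.fin = true  [terminal]
15. n7.tag = false  [S.acc > -9]
16. n7.lab = 3  [len(g.lab) + 1]
17. n6.depth = 7  [C.key - 10]
18. n11.fin = false  [terminal]
19. n4.live = 29  [B.pre * -1 + 45]
20. n12.pre = -1  [B₁.live * 2 - 59]
21. n13.sig = -7  [terminal]
22. n14.sig = 11  [terminal]
23. n15.mk = 9  [terminal]
24. n12.live = 3  [e₁.sig - 8]
25. n3.live = -1  [B₁.live - 30]
26. n0.tag = false  [B₀.live == B₁.live]
27. n0.lab = 0  [S.acc - 6]

24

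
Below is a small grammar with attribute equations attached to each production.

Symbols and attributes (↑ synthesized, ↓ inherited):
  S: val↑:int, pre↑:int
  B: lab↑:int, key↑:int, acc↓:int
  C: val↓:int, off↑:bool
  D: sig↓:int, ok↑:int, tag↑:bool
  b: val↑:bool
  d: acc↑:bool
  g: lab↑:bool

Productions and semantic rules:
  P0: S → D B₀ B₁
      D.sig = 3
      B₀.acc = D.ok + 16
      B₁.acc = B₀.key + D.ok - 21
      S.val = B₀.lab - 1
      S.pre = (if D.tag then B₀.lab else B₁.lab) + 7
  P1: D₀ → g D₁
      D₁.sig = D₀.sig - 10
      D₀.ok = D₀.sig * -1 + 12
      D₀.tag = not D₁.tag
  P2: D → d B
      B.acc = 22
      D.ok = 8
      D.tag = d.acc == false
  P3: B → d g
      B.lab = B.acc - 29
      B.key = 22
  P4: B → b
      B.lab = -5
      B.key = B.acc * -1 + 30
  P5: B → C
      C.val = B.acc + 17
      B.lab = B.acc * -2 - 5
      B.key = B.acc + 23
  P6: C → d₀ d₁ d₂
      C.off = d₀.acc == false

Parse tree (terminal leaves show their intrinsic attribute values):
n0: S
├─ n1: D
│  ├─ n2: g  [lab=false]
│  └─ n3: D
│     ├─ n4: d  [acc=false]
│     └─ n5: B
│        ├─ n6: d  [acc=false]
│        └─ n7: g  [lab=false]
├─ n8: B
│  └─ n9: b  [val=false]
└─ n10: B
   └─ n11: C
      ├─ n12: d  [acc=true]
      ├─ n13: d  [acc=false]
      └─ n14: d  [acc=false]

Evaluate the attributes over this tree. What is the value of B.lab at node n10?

1. n1.sig = 3  [3]
2. n2.lab = false  [terminal]
3. n3.sig = -7  [D₀.sig - 10]
4. n4.acc = false  [terminal]
5. n5.acc = 22  [22]
6. n6.acc = false  [terminal]
7. n7.lab = false  [terminal]
8. n5.lab = -7  [B.acc - 29]
9. n5.key = 22  [22]
10. n3.ok = 8  [8]
11. n3.tag = true  [d.acc == false]
12. n1.ok = 9  [D₀.sig * -1 + 12]
13. n1.tag = false  [not D₁.tag]
14. n8.acc = 25  [D.ok + 16]
15. n9.val = false  [terminal]
16. n8.lab = -5  [-5]
17. n8.key = 5  [B.acc * -1 + 30]
18. n10.acc = -7  [B₀.key + D.ok - 21]
19. n11.val = 10  [B.acc + 17]
20. n12.acc = true  [terminal]
21. n13.acc = false  [terminal]
22. n14.acc = false  [terminal]
23. n11.off = false  [d₀.acc == false]
24. n10.lab = 9  [B.acc * -2 - 5]
25. n10.key = 16  [B.acc + 23]
26. n0.val = -6  [B₀.lab - 1]
27. n0.pre = 16  [(if D.tag then B₀.lab else B₁.lab) + 7]

9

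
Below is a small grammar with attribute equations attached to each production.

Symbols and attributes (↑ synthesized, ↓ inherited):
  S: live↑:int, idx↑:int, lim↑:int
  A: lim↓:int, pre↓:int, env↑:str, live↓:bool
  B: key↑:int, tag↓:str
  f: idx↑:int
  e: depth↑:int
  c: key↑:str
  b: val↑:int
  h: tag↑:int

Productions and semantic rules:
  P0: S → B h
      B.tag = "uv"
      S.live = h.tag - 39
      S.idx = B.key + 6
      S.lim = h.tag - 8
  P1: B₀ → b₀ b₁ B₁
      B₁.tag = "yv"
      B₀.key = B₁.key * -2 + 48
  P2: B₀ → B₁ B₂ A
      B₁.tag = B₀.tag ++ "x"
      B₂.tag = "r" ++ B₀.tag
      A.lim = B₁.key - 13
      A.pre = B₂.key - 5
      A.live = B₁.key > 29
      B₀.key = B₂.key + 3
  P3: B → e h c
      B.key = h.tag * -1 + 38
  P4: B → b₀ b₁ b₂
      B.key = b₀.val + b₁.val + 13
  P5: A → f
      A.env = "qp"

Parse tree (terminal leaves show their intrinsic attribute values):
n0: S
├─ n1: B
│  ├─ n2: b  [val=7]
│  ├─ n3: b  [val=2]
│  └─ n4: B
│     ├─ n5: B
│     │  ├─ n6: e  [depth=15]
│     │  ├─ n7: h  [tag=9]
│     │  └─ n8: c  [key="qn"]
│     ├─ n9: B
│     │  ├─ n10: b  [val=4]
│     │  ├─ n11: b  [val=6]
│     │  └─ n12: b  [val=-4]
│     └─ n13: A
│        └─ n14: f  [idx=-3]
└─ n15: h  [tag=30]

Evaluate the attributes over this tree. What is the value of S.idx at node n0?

1. n1.tag = "uv"  ["uv"]
2. n2.val = 7  [terminal]
3. n3.val = 2  [terminal]
4. n4.tag = "yv"  ["yv"]
5. n5.tag = "yvx"  [B₀.tag ++ "x"]
6. n6.depth = 15  [terminal]
7. n7.tag = 9  [terminal]
8. n8.key = "qn"  [terminal]
9. n5.key = 29  [h.tag * -1 + 38]
10. n9.tag = "ryv"  ["r" ++ B₀.tag]
11. n10.val = 4  [terminal]
12. n11.val = 6  [terminal]
13. n12.val = -4  [terminal]
14. n9.key = 23  [b₀.val + b₁.val + 13]
15. n13.lim = 16  [B₁.key - 13]
16. n13.pre = 18  [B₂.key - 5]
17. n13.live = false  [B₁.key > 29]
18. n14.idx = -3  [terminal]
19. n13.env = "qp"  ["qp"]
20. n4.key = 26  [B₂.key + 3]
21. n1.key = -4  [B₁.key * -2 + 48]
22. n15.tag = 30  [terminal]
23. n0.live = -9  [h.tag - 39]
24. n0.idx = 2  [B.key + 6]
25. n0.lim = 22  [h.tag - 8]

2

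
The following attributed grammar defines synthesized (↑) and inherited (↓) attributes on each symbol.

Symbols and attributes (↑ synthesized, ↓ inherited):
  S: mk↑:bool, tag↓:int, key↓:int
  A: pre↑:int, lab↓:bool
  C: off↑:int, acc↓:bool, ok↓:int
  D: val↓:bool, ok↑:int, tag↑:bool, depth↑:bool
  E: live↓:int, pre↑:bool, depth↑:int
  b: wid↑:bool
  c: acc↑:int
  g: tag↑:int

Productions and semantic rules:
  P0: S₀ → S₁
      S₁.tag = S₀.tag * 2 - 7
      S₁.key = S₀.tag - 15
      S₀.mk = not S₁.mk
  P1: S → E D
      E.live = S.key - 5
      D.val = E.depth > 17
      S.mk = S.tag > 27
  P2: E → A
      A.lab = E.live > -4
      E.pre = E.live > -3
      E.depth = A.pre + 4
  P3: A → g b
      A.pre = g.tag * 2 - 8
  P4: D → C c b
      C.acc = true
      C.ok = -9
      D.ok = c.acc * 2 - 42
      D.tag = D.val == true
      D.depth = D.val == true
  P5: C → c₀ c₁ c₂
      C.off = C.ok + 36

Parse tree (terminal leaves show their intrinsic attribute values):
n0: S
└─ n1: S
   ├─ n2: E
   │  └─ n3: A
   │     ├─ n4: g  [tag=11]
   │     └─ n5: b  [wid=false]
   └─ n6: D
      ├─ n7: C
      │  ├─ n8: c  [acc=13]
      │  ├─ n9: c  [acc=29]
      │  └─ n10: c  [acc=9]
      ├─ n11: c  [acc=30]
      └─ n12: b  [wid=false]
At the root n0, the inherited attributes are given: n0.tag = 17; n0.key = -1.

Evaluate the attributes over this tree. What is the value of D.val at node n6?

true

1. n0.tag = 17  [given at root]
2. n0.key = -1  [given at root]
3. n1.tag = 27  [S₀.tag * 2 - 7]
4. n1.key = 2  [S₀.tag - 15]
5. n2.live = -3  [S.key - 5]
6. n3.lab = true  [E.live > -4]
7. n4.tag = 11  [terminal]
8. n5.wid = false  [terminal]
9. n3.pre = 14  [g.tag * 2 - 8]
10. n2.pre = false  [E.live > -3]
11. n2.depth = 18  [A.pre + 4]
12. n6.val = true  [E.depth > 17]
13. n7.acc = true  [true]
14. n7.ok = -9  [-9]
15. n8.acc = 13  [terminal]
16. n9.acc = 29  [terminal]
17. n10.acc = 9  [terminal]
18. n7.off = 27  [C.ok + 36]
19. n11.acc = 30  [terminal]
20. n12.wid = false  [terminal]
21. n6.ok = 18  [c.acc * 2 - 42]
22. n6.tag = true  [D.val == true]
23. n6.depth = true  [D.val == true]
24. n1.mk = false  [S.tag > 27]
25. n0.mk = true  [not S₁.mk]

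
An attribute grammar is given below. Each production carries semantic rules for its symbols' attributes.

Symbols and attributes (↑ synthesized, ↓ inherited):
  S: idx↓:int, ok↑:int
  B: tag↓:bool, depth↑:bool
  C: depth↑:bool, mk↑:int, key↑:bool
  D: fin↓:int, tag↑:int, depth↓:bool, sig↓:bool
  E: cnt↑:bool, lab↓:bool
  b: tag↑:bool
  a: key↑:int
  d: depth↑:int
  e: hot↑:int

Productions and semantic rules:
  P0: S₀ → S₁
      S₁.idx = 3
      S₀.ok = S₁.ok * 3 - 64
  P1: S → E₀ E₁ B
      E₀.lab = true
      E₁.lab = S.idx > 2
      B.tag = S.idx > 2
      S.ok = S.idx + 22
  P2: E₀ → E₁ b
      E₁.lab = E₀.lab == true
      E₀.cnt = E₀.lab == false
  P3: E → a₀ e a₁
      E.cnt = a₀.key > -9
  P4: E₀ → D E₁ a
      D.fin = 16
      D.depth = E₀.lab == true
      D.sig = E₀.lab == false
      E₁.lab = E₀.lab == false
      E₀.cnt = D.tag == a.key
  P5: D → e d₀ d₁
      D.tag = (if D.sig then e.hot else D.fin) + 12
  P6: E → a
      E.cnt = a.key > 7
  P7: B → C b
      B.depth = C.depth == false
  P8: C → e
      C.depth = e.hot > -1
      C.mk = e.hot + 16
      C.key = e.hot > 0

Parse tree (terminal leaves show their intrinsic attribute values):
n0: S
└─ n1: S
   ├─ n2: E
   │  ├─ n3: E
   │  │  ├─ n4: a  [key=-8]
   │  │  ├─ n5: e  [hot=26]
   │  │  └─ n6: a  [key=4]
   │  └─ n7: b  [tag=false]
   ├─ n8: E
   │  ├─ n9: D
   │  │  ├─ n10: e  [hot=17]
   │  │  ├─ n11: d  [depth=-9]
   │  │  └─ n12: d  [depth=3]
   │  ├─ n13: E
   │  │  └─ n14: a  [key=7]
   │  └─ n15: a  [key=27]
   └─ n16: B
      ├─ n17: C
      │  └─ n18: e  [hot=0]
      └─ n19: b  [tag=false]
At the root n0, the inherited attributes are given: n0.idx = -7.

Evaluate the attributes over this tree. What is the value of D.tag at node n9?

1. n0.idx = -7  [given at root]
2. n1.idx = 3  [3]
3. n2.lab = true  [true]
4. n3.lab = true  [E₀.lab == true]
5. n4.key = -8  [terminal]
6. n5.hot = 26  [terminal]
7. n6.key = 4  [terminal]
8. n3.cnt = true  [a₀.key > -9]
9. n7.tag = false  [terminal]
10. n2.cnt = false  [E₀.lab == false]
11. n8.lab = true  [S.idx > 2]
12. n9.fin = 16  [16]
13. n9.depth = true  [E₀.lab == true]
14. n9.sig = false  [E₀.lab == false]
15. n10.hot = 17  [terminal]
16. n11.depth = -9  [terminal]
17. n12.depth = 3  [terminal]
18. n9.tag = 28  [(if D.sig then e.hot else D.fin) + 12]
19. n13.lab = false  [E₀.lab == false]
20. n14.key = 7  [terminal]
21. n13.cnt = false  [a.key > 7]
22. n15.key = 27  [terminal]
23. n8.cnt = false  [D.tag == a.key]
24. n16.tag = true  [S.idx > 2]
25. n18.hot = 0  [terminal]
26. n17.depth = true  [e.hot > -1]
27. n17.mk = 16  [e.hot + 16]
28. n17.key = false  [e.hot > 0]
29. n19.tag = false  [terminal]
30. n16.depth = false  [C.depth == false]
31. n1.ok = 25  [S.idx + 22]
32. n0.ok = 11  [S₁.ok * 3 - 64]

28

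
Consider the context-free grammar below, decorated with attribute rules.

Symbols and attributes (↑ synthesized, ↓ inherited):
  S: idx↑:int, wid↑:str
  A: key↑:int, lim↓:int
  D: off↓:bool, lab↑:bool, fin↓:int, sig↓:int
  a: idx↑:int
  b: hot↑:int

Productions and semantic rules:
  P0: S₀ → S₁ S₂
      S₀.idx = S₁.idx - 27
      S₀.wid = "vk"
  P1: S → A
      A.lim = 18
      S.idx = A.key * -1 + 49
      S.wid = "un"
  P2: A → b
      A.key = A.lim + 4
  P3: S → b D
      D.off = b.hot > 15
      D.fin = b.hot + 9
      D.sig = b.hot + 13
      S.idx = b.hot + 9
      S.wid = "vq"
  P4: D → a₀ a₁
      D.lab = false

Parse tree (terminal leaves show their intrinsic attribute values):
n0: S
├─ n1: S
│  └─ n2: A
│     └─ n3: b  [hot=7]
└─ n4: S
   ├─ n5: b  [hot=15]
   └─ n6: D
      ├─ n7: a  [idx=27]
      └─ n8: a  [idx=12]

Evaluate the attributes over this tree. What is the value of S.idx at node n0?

1. n2.lim = 18  [18]
2. n3.hot = 7  [terminal]
3. n2.key = 22  [A.lim + 4]
4. n1.idx = 27  [A.key * -1 + 49]
5. n1.wid = "un"  ["un"]
6. n5.hot = 15  [terminal]
7. n6.off = false  [b.hot > 15]
8. n6.fin = 24  [b.hot + 9]
9. n6.sig = 28  [b.hot + 13]
10. n7.idx = 27  [terminal]
11. n8.idx = 12  [terminal]
12. n6.lab = false  [false]
13. n4.idx = 24  [b.hot + 9]
14. n4.wid = "vq"  ["vq"]
15. n0.idx = 0  [S₁.idx - 27]
16. n0.wid = "vk"  ["vk"]

0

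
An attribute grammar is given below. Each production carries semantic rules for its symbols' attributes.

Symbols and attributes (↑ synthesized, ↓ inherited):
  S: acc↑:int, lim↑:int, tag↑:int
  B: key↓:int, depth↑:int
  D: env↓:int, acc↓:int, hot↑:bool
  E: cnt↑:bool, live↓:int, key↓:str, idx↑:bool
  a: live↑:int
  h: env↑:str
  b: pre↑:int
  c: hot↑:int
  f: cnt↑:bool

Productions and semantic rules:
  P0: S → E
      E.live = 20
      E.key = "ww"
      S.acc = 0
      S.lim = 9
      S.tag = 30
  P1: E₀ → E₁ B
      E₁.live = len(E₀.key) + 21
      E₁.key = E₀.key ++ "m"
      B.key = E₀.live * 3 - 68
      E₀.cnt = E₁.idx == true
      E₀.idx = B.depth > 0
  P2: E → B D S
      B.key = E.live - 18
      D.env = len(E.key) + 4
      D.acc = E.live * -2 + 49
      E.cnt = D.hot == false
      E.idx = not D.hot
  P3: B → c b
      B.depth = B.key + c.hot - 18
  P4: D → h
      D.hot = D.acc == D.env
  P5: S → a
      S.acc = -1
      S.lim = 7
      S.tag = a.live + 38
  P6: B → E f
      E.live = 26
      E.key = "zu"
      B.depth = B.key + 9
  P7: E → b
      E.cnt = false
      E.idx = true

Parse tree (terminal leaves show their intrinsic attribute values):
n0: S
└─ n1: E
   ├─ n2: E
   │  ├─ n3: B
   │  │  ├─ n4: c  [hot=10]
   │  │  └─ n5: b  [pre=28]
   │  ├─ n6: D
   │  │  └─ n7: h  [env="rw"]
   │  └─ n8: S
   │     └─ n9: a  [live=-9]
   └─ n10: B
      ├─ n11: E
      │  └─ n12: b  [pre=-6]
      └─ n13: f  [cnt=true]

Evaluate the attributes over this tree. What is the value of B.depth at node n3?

-3

1. n1.live = 20  [20]
2. n1.key = "ww"  ["ww"]
3. n2.live = 23  [len(E₀.key) + 21]
4. n2.key = "wwm"  [E₀.key ++ "m"]
5. n3.key = 5  [E.live - 18]
6. n4.hot = 10  [terminal]
7. n5.pre = 28  [terminal]
8. n3.depth = -3  [B.key + c.hot - 18]
9. n6.env = 7  [len(E.key) + 4]
10. n6.acc = 3  [E.live * -2 + 49]
11. n7.env = "rw"  [terminal]
12. n6.hot = false  [D.acc == D.env]
13. n9.live = -9  [terminal]
14. n8.acc = -1  [-1]
15. n8.lim = 7  [7]
16. n8.tag = 29  [a.live + 38]
17. n2.cnt = true  [D.hot == false]
18. n2.idx = true  [not D.hot]
19. n10.key = -8  [E₀.live * 3 - 68]
20. n11.live = 26  [26]
21. n11.key = "zu"  ["zu"]
22. n12.pre = -6  [terminal]
23. n11.cnt = false  [false]
24. n11.idx = true  [true]
25. n13.cnt = true  [terminal]
26. n10.depth = 1  [B.key + 9]
27. n1.cnt = true  [E₁.idx == true]
28. n1.idx = true  [B.depth > 0]
29. n0.acc = 0  [0]
30. n0.lim = 9  [9]
31. n0.tag = 30  [30]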